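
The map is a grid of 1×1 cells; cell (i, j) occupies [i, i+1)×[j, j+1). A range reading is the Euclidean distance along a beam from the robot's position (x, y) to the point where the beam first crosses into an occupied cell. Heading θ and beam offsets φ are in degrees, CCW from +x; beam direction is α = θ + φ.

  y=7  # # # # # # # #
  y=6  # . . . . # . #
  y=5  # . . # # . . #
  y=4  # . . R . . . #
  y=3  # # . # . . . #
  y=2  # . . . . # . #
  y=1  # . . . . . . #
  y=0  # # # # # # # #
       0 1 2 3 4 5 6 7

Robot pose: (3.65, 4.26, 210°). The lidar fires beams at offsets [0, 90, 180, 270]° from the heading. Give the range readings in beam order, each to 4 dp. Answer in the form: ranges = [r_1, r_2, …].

ranges = [0.5200, 0.3002, 1.4800, 0.8545]

beam 1: φ=0°, α=210°
  d=(-0.8660,-0.5000)  start (3,4)  tX=0.7506 tY=0.5200  stride 1/|dx|=1.1547 1/|dy|=2.0000
    cross y-line → (3,3), t=0.5200 (wall)
  → r_1 = 0.5200
beam 2: φ=90°, α=300°
  d=(0.5000,-0.8660)  start (3,4)  tX=0.7000 tY=0.3002  stride 1/|dx|=2.0000 1/|dy|=1.1547
    cross y-line → (3,3), t=0.3002 (wall)
  → r_2 = 0.3002
beam 3: φ=180°, α=30°
  d=(0.8660,0.5000)  start (3,4)  tX=0.4041 tY=1.4800  stride 1/|dx|=1.1547 1/|dy|=2.0000
    cross x-line → (4,4), t=0.4041
    cross y-line → (4,5), t=1.4800 (wall)
  → r_3 = 1.4800
beam 4: φ=270°, α=120°
  d=(-0.5000,0.8660)  start (3,4)  tX=1.3000 tY=0.8545  stride 1/|dx|=2.0000 1/|dy|=1.1547
    cross y-line → (3,5), t=0.8545 (wall)
  → r_4 = 0.8545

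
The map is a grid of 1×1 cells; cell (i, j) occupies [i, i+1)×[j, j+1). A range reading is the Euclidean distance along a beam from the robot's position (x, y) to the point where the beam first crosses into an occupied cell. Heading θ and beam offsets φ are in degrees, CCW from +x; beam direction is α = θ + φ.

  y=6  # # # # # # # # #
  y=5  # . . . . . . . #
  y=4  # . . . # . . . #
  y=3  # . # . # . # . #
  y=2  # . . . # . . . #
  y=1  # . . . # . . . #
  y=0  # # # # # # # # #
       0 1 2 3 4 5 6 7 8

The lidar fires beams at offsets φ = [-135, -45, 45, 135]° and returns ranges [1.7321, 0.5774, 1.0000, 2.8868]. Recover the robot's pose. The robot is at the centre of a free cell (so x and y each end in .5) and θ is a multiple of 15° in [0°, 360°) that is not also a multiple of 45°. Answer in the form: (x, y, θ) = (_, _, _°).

(x, y, θ) = (5.5, 4.5, 255°)

The pose lattice has 29·16 = 464 candidates. Test each by forward raycasting.
  (4.5, 5.5, 75°): beam 1 = 0.5774 ≠ 1.7321 ✗
  (3.5, 5.5, 30°): beam 1 = 1.9319 ≠ 1.7321 ✗
  (5.5, 4.5, 120°): beam 1 = 2.5882 ≠ 1.7321 ✗
  …
  (5.5, 4.5, 255°): r_1=1.7321, r_2=0.5774, r_3=1.0000, r_4=2.8868 — all match ✓
Only this pose fits every beam.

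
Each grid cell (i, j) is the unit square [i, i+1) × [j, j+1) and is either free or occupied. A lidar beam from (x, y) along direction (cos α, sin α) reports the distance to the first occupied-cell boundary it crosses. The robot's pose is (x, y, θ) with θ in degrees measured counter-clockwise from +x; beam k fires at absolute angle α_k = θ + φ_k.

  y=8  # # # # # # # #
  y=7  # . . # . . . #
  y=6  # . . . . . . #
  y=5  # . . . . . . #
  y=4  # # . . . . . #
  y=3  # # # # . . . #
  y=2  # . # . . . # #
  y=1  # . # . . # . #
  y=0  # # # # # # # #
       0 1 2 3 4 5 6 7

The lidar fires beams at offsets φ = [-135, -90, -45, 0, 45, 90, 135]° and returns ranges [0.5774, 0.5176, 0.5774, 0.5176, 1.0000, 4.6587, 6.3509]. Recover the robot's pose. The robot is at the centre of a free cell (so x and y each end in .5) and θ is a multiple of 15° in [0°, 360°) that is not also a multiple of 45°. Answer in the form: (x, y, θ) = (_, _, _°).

Candidates: 33 free-cell centres × 16 headings = 528 poses. Raycast each; keep the one whose scan matches to 4 dp.
  (6.5, 7.5, 165°): beam 4 = 1.9319 ≠ 0.5176 ✗
  (5.5, 2.5, 210°): beam 1 = 5.6940 ≠ 0.5774 ✗
  (5.5, 5.5, 15°): beam 1 = 5.0000 ≠ 0.5774 ✗
  …
  (6.5, 3.5, 15°): r_1=0.5774, r_2=0.5176, r_3=0.5774, r_4=0.5176, r_5=1.0000, r_6=4.6587, r_7=6.3509 — all match ✓
Only this pose fits every beam.

(x, y, θ) = (6.5, 3.5, 15°)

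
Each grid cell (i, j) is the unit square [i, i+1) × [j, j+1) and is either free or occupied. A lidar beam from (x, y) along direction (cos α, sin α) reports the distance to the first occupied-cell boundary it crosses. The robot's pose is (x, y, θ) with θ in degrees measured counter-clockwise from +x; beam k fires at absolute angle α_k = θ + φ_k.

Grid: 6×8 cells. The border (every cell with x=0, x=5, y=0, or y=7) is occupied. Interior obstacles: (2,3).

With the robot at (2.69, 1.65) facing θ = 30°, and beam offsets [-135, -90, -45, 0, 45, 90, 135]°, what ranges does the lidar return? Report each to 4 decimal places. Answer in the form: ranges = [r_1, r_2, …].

beam 1: φ=-135°, α=255°
  direction (-0.2588, -0.9659); cell (2,1); t to first gridline: x 2.6660, y 0.6729 (then +3.8637 / +1.0353)
    (2,0) via y @ 0.6729  # hit
  → r_1 = 0.6729
beam 2: φ=-90°, α=300°
  direction (0.5000, -0.8660); cell (2,1); t to first gridline: x 0.6200, y 0.7506 (then +2.0000 / +1.1547)
    (3,1) via x @ 0.6200
    (3,0) via y @ 0.7506  # hit
  → r_2 = 0.7506
beam 3: φ=-45°, α=345°
  direction (0.9659, -0.2588); cell (2,1); t to first gridline: x 0.3209, y 2.5114 (then +1.0353 / +3.8637)
    (3,1) via x @ 0.3209
    (4,1) via x @ 1.3562
    (5,1) via x @ 2.3915  # hit
  → r_3 = 2.3915
beam 4: φ=0°, α=30°
  direction (0.8660, 0.5000); cell (2,1); t to first gridline: x 0.3580, y 0.7000 (then +1.1547 / +2.0000)
    (3,1) via x @ 0.3580
    (3,2) via y @ 0.7000
    (4,2) via x @ 1.5127
    (5,2) via x @ 2.6674  # hit
  → r_4 = 2.6674
beam 5: φ=45°, α=75°
  direction (0.2588, 0.9659); cell (2,1); t to first gridline: x 1.1977, y 0.3623 (then +3.8637 / +1.0353)
    (2,2) via y @ 0.3623
    (3,2) via x @ 1.1977
    (3,3) via y @ 1.3976
    (3,4) via y @ 2.4329
    (3,5) via y @ 3.4682
    (3,6) via y @ 4.5035
    (4,6) via x @ 5.0615
    (4,7) via y @ 5.5387  # hit
  → r_5 = 5.5387
beam 6: φ=90°, α=120°
  direction (-0.5000, 0.8660); cell (2,1); t to first gridline: x 1.3800, y 0.4041 (then +2.0000 / +1.1547)
    (2,2) via y @ 0.4041
    (1,2) via x @ 1.3800
    (1,3) via y @ 1.5588
    (1,4) via y @ 2.7135
    (0,4) via x @ 3.3800  # hit
  → r_6 = 3.3800
beam 7: φ=135°, α=165°
  direction (-0.9659, 0.2588); cell (2,1); t to first gridline: x 0.7143, y 1.3523 (then +1.0353 / +3.8637)
    (1,1) via x @ 0.7143
    (1,2) via y @ 1.3523
    (0,2) via x @ 1.7496  # hit
  → r_7 = 1.7496

ranges = [0.6729, 0.7506, 2.3915, 2.6674, 5.5387, 3.3800, 1.7496]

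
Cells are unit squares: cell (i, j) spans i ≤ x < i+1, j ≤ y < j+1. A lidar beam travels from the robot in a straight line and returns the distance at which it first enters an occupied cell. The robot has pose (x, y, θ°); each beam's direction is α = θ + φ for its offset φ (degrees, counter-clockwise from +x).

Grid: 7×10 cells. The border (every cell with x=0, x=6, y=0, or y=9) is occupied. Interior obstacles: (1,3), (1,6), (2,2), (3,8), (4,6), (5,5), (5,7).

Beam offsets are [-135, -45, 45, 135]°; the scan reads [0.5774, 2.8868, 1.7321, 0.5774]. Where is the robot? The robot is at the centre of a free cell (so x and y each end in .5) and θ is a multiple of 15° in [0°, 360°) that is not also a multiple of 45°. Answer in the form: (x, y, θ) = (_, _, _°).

(x, y, θ) = (1.5, 7.5, 15°)

Enumerate (i+0.5, j+0.5, θ) over the 33 free cells and 16 admissible headings. For each, cast all 4 beams and compare to the given ranges.
  (3.5, 7.5, 345°): beam 1 = 1.7321 ≠ 0.5774 ✗
  (2.5, 5.5, 165°): beam 1 = 1.7321 ≠ 0.5774 ✗
  (2.5, 6.5, 330°): beam 1 = 0.5176 ≠ 0.5774 ✗
  (2.5, 7.5, 15°): beam 1 = 1.0000 ≠ 0.5774 ✗
  …
  (1.5, 7.5, 15°): r_1=0.5774, r_2=2.8868, r_3=1.7321, r_4=0.5774 — all match ✓
Only this pose fits every beam.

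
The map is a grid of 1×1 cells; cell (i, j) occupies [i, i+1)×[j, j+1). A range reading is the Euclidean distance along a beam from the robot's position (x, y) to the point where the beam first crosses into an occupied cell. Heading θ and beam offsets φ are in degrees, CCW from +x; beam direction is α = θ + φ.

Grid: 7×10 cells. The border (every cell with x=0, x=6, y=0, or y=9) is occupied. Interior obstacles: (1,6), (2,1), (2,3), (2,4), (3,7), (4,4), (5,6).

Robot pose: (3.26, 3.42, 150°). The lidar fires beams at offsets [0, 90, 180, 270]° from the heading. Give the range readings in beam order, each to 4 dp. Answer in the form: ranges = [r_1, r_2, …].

beam 1: φ=0°, α=150°
  direction (-0.8660, 0.5000); cell (3,3); t to first gridline: x 0.3002, y 1.1600 (then +1.1547 / +2.0000)
    (2,3) via x @ 0.3002  # hit
  → r_1 = 0.3002
beam 2: φ=90°, α=240°
  direction (-0.5000, -0.8660); cell (3,3); t to first gridline: x 0.5200, y 0.4850 (then +2.0000 / +1.1547)
    (3,2) via y @ 0.4850
    (2,2) via x @ 0.5200
    (2,1) via y @ 1.6397  # hit
  → r_2 = 1.6397
beam 3: φ=180°, α=330°
  direction (0.8660, -0.5000); cell (3,3); t to first gridline: x 0.8545, y 0.8400 (then +1.1547 / +2.0000)
    (3,2) via y @ 0.8400
    (4,2) via x @ 0.8545
    (5,2) via x @ 2.0092
    (5,1) via y @ 2.8400
    (6,1) via x @ 3.1639  # hit
  → r_3 = 3.1639
beam 4: φ=270°, α=60°
  direction (0.5000, 0.8660); cell (3,3); t to first gridline: x 1.4800, y 0.6697 (then +2.0000 / +1.1547)
    (3,4) via y @ 0.6697
    (4,4) via x @ 1.4800  # hit
  → r_4 = 1.4800

ranges = [0.3002, 1.6397, 3.1639, 1.4800]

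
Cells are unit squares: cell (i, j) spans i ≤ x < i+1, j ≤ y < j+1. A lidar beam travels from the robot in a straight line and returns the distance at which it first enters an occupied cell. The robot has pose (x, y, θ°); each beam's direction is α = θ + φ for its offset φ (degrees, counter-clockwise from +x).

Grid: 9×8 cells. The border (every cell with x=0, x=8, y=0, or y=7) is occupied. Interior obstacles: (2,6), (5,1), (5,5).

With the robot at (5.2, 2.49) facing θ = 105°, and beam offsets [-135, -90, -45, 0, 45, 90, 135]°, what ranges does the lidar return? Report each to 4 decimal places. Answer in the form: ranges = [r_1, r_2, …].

beam 1: φ=-135°, α=330°
  d=(0.8660,-0.5000)  start (5,2)  tX=0.9238 tY=0.9800  stride 1/|dx|=1.1547 1/|dy|=2.0000
    cross x-line → (6,2), t=0.9238
    cross y-line → (6,1), t=0.9800
    cross x-line → (7,1), t=2.0785
    cross y-line → (7,0), t=2.9800 (wall)
  → r_1 = 2.9800
beam 2: φ=-90°, α=15°
  d=(0.9659,0.2588)  start (5,2)  tX=0.8282 tY=1.9705  stride 1/|dx|=1.0353 1/|dy|=3.8637
    cross x-line → (6,2), t=0.8282
    cross x-line → (7,2), t=1.8635
    cross y-line → (7,3), t=1.9705
    cross x-line → (8,3), t=2.8988 (wall)
  → r_2 = 2.8988
beam 3: φ=-45°, α=60°
  d=(0.5000,0.8660)  start (5,2)  tX=1.6000 tY=0.5889  stride 1/|dx|=2.0000 1/|dy|=1.1547
    cross y-line → (5,3), t=0.5889
    cross x-line → (6,3), t=1.6000
    cross y-line → (6,4), t=1.7436
    cross y-line → (6,5), t=2.8983
    cross x-line → (7,5), t=3.6000
    cross y-line → (7,6), t=4.0530
    cross y-line → (7,7), t=5.2077 (wall)
  → r_3 = 5.2077
beam 4: φ=0°, α=105°
  d=(-0.2588,0.9659)  start (5,2)  tX=0.7727 tY=0.5280  stride 1/|dx|=3.8637 1/|dy|=1.0353
    cross y-line → (5,3), t=0.5280
    cross x-line → (4,3), t=0.7727
    cross y-line → (4,4), t=1.5633
    cross y-line → (4,5), t=2.5985
    cross y-line → (4,6), t=3.6338
    cross x-line → (3,6), t=4.6364
    cross y-line → (3,7), t=4.6691 (wall)
  → r_4 = 4.6691
beam 5: φ=45°, α=150°
  d=(-0.8660,0.5000)  start (5,2)  tX=0.2309 tY=1.0200  stride 1/|dx|=1.1547 1/|dy|=2.0000
    cross x-line → (4,2), t=0.2309
    cross y-line → (4,3), t=1.0200
    cross x-line → (3,3), t=1.3856
    cross x-line → (2,3), t=2.5403
    cross y-line → (2,4), t=3.0200
    cross x-line → (1,4), t=3.6950
    cross x-line → (0,4), t=4.8497 (wall)
  → r_5 = 4.8497
beam 6: φ=90°, α=195°
  d=(-0.9659,-0.2588)  start (5,2)  tX=0.2071 tY=1.8932  stride 1/|dx|=1.0353 1/|dy|=3.8637
    cross x-line → (4,2), t=0.2071
    cross x-line → (3,2), t=1.2423
    cross y-line → (3,1), t=1.8932
    cross x-line → (2,1), t=2.2776
    cross x-line → (1,1), t=3.3129
    cross x-line → (0,1), t=4.3482 (wall)
  → r_6 = 4.3482
beam 7: φ=135°, α=240°
  d=(-0.5000,-0.8660)  start (5,2)  tX=0.4000 tY=0.5658  stride 1/|dx|=2.0000 1/|dy|=1.1547
    cross x-line → (4,2), t=0.4000
    cross y-line → (4,1), t=0.5658
    cross y-line → (4,0), t=1.7205 (wall)
  → r_7 = 1.7205

ranges = [2.9800, 2.8988, 5.2077, 4.6691, 4.8497, 4.3482, 1.7205]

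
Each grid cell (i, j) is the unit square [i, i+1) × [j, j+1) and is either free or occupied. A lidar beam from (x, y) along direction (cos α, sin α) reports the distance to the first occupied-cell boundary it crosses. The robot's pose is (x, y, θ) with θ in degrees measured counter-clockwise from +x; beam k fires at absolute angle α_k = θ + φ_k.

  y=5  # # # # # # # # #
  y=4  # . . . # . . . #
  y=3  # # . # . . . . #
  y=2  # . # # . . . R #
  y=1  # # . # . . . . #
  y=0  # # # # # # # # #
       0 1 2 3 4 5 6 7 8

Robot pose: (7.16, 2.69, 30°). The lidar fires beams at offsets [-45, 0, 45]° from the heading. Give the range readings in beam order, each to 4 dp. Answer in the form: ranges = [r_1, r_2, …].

ranges = [0.8696, 0.9699, 2.3915]

beam 1: φ=-45°, α=345°
  d=(0.9659,-0.2588)  start (7,2)  tX=0.8696 tY=2.6660  stride 1/|dx|=1.0353 1/|dy|=3.8637
    cross x-line → (8,2), t=0.8696 (wall)
  → r_1 = 0.8696
beam 2: φ=0°, α=30°
  d=(0.8660,0.5000)  start (7,2)  tX=0.9699 tY=0.6200  stride 1/|dx|=1.1547 1/|dy|=2.0000
    cross y-line → (7,3), t=0.6200
    cross x-line → (8,3), t=0.9699 (wall)
  → r_2 = 0.9699
beam 3: φ=45°, α=75°
  d=(0.2588,0.9659)  start (7,2)  tX=3.2455 tY=0.3209  stride 1/|dx|=3.8637 1/|dy|=1.0353
    cross y-line → (7,3), t=0.3209
    cross y-line → (7,4), t=1.3562
    cross y-line → (7,5), t=2.3915 (wall)
  → r_3 = 2.3915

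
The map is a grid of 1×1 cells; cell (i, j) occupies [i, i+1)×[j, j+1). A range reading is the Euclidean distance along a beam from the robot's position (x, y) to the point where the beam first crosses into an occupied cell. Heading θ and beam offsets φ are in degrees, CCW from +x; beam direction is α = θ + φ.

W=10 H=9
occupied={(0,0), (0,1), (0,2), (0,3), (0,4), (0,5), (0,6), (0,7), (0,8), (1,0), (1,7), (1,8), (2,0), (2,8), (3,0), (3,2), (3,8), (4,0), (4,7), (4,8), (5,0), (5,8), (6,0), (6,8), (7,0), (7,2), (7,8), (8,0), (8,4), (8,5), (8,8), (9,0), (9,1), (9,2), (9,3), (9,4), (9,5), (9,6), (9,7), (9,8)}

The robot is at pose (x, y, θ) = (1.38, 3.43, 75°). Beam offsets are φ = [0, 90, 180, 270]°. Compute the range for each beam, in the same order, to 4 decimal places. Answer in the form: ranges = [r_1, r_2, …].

beam 1: φ=0°, α=75°
  dir = (cos 75°, sin 75°) = (0.2588, 0.9659); from cell (1,3)
  next x-line at t=2.3955, next y-line at t=0.5901; Δt_x=3.8637, Δt_y=1.0353
    y: enter (1,4) at t=0.5901
    y: enter (1,5) at t=1.6254
    x: enter (2,5) at t=2.3955
    y: enter (2,6) at t=2.6607
    y: enter (2,7) at t=3.6959
    y: enter (2,8) at t=4.7312 ← occupied
  → r_1 = 4.7312
beam 2: φ=90°, α=165°
  dir = (cos 165°, sin 165°) = (-0.9659, 0.2588); from cell (1,3)
  next x-line at t=0.3934, next y-line at t=2.2023; Δt_x=1.0353, Δt_y=3.8637
    x: enter (0,3) at t=0.3934 ← occupied
  → r_2 = 0.3934
beam 3: φ=180°, α=255°
  dir = (cos 255°, sin 255°) = (-0.2588, -0.9659); from cell (1,3)
  next x-line at t=1.4682, next y-line at t=0.4452; Δt_x=3.8637, Δt_y=1.0353
    y: enter (1,2) at t=0.4452
    x: enter (0,2) at t=1.4682 ← occupied
  → r_3 = 1.4682
beam 4: φ=270°, α=345°
  dir = (cos 345°, sin 345°) = (0.9659, -0.2588); from cell (1,3)
  next x-line at t=0.6419, next y-line at t=1.6614; Δt_x=1.0353, Δt_y=3.8637
    x: enter (2,3) at t=0.6419
    y: enter (2,2) at t=1.6614
    x: enter (3,2) at t=1.6771 ← occupied
  → r_4 = 1.6771

ranges = [4.7312, 0.3934, 1.4682, 1.6771]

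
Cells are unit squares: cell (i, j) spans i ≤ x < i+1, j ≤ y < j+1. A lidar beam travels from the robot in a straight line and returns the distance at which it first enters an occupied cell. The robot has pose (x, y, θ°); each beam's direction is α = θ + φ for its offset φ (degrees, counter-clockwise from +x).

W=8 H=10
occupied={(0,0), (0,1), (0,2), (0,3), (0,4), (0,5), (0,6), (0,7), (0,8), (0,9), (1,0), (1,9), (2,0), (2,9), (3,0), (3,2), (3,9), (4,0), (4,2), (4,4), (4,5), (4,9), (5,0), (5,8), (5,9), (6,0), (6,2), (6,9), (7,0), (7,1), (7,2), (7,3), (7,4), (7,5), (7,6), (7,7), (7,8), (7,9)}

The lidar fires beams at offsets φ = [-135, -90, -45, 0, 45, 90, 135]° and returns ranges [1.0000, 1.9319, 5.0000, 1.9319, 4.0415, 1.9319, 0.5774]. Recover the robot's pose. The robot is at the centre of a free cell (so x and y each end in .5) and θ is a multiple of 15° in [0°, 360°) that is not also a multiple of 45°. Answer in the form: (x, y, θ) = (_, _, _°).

The pose lattice has 42·16 = 672 candidates. Test each by forward raycasting.
  (2.5, 1.5, 300°): beam 1 = 1.5529 ≠ 1.0000 ✗
  (1.5, 4.5, 345°): beam 1 = 0.5774 ≠ 1.0000 ✗
  (3.5, 8.5, 120°): beam 1 = 1.5529 ≠ 1.0000 ✗
  (2.5, 3.5, 300°): beam 1 = 1.5529 ≠ 1.0000 ✗
  (3.5, 7.5, 75°): beam 1 = 1.7321 ≠ 1.0000 ✗
  …
  (6.5, 6.5, 195°): r_1=1.0000, r_2=1.9319, r_3=5.0000, r_4=1.9319, r_5=4.0415, r_6=1.9319, r_7=0.5774 — all match ✓
No second candidate reproduces the full scan.

(x, y, θ) = (6.5, 6.5, 195°)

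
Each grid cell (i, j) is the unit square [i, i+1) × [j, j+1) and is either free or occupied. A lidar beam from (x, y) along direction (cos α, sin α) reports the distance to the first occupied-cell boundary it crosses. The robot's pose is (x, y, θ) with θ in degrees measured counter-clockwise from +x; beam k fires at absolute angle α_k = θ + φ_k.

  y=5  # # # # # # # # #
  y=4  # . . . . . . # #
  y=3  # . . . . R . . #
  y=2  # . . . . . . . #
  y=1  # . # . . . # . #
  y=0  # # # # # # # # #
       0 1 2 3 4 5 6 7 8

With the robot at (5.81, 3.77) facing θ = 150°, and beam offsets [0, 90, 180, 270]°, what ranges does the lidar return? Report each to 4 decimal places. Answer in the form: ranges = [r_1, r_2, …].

beam 1: φ=0°, α=150°
  d=(-0.8660,0.5000)  start (5,3)  tX=0.9353 tY=0.4600  stride 1/|dx|=1.1547 1/|dy|=2.0000
    cross y-line → (5,4), t=0.4600
    cross x-line → (4,4), t=0.9353
    cross x-line → (3,4), t=2.0900
    cross y-line → (3,5), t=2.4600 (wall)
  → r_1 = 2.4600
beam 2: φ=90°, α=240°
  d=(-0.5000,-0.8660)  start (5,3)  tX=1.6200 tY=0.8891  stride 1/|dx|=2.0000 1/|dy|=1.1547
    cross y-line → (5,2), t=0.8891
    cross x-line → (4,2), t=1.6200
    cross y-line → (4,1), t=2.0438
    cross y-line → (4,0), t=3.1985 (wall)
  → r_2 = 3.1985
beam 3: φ=180°, α=330°
  d=(0.8660,-0.5000)  start (5,3)  tX=0.2194 tY=1.5400  stride 1/|dx|=1.1547 1/|dy|=2.0000
    cross x-line → (6,3), t=0.2194
    cross x-line → (7,3), t=1.3741
    cross y-line → (7,2), t=1.5400
    cross x-line → (8,2), t=2.5288 (wall)
  → r_3 = 2.5288
beam 4: φ=270°, α=60°
  d=(0.5000,0.8660)  start (5,3)  tX=0.3800 tY=0.2656  stride 1/|dx|=2.0000 1/|dy|=1.1547
    cross y-line → (5,4), t=0.2656
    cross x-line → (6,4), t=0.3800
    cross y-line → (6,5), t=1.4203 (wall)
  → r_4 = 1.4203

ranges = [2.4600, 3.1985, 2.5288, 1.4203]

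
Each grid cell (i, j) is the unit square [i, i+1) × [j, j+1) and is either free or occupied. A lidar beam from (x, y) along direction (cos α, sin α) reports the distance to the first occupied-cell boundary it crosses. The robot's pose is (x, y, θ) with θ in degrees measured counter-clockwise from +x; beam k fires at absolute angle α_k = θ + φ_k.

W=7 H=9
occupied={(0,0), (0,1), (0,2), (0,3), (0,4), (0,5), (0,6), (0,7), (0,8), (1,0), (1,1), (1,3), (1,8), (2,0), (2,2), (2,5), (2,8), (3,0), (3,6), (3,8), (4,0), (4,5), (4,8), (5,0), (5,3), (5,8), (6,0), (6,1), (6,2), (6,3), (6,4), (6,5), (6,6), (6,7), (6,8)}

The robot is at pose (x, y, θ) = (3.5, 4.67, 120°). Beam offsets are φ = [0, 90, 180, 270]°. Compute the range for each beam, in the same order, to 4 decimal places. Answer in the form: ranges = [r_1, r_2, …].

beam 1: φ=0°, α=120°
  dir = (cos 120°, sin 120°) = (-0.5000, 0.8660); from cell (3,4)
  next x-line at t=1.0000, next y-line at t=0.3811; Δt_x=2.0000, Δt_y=1.1547
    y: enter (3,5) at t=0.3811
    x: enter (2,5) at t=1.0000 ← occupied
  → r_1 = 1.0000
beam 2: φ=90°, α=210°
  dir = (cos 210°, sin 210°) = (-0.8660, -0.5000); from cell (3,4)
  next x-line at t=0.5774, next y-line at t=1.3400; Δt_x=1.1547, Δt_y=2.0000
    x: enter (2,4) at t=0.5774
    y: enter (2,3) at t=1.3400
    x: enter (1,3) at t=1.7321 ← occupied
  → r_2 = 1.7321
beam 3: φ=180°, α=300°
  dir = (cos 300°, sin 300°) = (0.5000, -0.8660); from cell (3,4)
  next x-line at t=1.0000, next y-line at t=0.7736; Δt_x=2.0000, Δt_y=1.1547
    y: enter (3,3) at t=0.7736
    x: enter (4,3) at t=1.0000
    y: enter (4,2) at t=1.9283
    x: enter (5,2) at t=3.0000
    y: enter (5,1) at t=3.0831
    y: enter (5,0) at t=4.2378 ← occupied
  → r_3 = 4.2378
beam 4: φ=270°, α=30°
  dir = (cos 30°, sin 30°) = (0.8660, 0.5000); from cell (3,4)
  next x-line at t=0.5774, next y-line at t=0.6600; Δt_x=1.1547, Δt_y=2.0000
    x: enter (4,4) at t=0.5774
    y: enter (4,5) at t=0.6600 ← occupied
  → r_4 = 0.6600

ranges = [1.0000, 1.7321, 4.2378, 0.6600]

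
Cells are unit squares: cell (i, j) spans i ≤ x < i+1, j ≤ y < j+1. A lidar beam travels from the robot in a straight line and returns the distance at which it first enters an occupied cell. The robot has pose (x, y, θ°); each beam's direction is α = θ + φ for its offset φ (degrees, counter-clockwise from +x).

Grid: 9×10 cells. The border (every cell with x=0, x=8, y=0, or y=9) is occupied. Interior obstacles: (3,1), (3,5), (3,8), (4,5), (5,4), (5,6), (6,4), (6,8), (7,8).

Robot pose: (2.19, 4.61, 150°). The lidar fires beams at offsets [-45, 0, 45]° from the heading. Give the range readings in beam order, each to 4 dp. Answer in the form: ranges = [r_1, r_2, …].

ranges = [4.5449, 1.3741, 1.2320]

beam 1: φ=-45°, α=105°
  direction (-0.2588, 0.9659); cell (2,4); t to first gridline: x 0.7341, y 0.4038 (then +3.8637 / +1.0353)
    (2,5) via y @ 0.4038
    (1,5) via x @ 0.7341
    (1,6) via y @ 1.4390
    (1,7) via y @ 2.4743
    (1,8) via y @ 3.5096
    (1,9) via y @ 4.5449  # hit
  → r_1 = 4.5449
beam 2: φ=0°, α=150°
  direction (-0.8660, 0.5000); cell (2,4); t to first gridline: x 0.2194, y 0.7800 (then +1.1547 / +2.0000)
    (1,4) via x @ 0.2194
    (1,5) via y @ 0.7800
    (0,5) via x @ 1.3741  # hit
  → r_2 = 1.3741
beam 3: φ=45°, α=195°
  direction (-0.9659, -0.2588); cell (2,4); t to first gridline: x 0.1967, y 2.3569 (then +1.0353 / +3.8637)
    (1,4) via x @ 0.1967
    (0,4) via x @ 1.2320  # hit
  → r_3 = 1.2320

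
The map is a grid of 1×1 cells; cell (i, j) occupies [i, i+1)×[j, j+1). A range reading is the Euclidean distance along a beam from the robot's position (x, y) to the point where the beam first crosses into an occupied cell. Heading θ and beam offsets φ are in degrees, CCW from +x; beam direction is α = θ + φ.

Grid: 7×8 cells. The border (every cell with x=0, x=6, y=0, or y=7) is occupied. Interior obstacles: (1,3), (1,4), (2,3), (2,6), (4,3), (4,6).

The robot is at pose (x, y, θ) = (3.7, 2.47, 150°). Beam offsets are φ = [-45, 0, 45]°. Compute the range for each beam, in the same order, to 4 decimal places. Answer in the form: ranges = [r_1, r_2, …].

beam 1: φ=-45°, α=105°
  d=(-0.2588,0.9659)  start (3,2)  tX=2.7046 tY=0.5487  stride 1/|dx|=3.8637 1/|dy|=1.0353
    cross y-line → (3,3), t=0.5487
    cross y-line → (3,4), t=1.5840
    cross y-line → (3,5), t=2.6192
    cross x-line → (2,5), t=2.7046
    cross y-line → (2,6), t=3.6545 (wall)
  → r_1 = 3.6545
beam 2: φ=0°, α=150°
  d=(-0.8660,0.5000)  start (3,2)  tX=0.8083 tY=1.0600  stride 1/|dx|=1.1547 1/|dy|=2.0000
    cross x-line → (2,2), t=0.8083
    cross y-line → (2,3), t=1.0600 (wall)
  → r_2 = 1.0600
beam 3: φ=45°, α=195°
  d=(-0.9659,-0.2588)  start (3,2)  tX=0.7247 tY=1.8159  stride 1/|dx|=1.0353 1/|dy|=3.8637
    cross x-line → (2,2), t=0.7247
    cross x-line → (1,2), t=1.7600
    cross y-line → (1,1), t=1.8159
    cross x-line → (0,1), t=2.7952 (wall)
  → r_3 = 2.7952

ranges = [3.6545, 1.0600, 2.7952]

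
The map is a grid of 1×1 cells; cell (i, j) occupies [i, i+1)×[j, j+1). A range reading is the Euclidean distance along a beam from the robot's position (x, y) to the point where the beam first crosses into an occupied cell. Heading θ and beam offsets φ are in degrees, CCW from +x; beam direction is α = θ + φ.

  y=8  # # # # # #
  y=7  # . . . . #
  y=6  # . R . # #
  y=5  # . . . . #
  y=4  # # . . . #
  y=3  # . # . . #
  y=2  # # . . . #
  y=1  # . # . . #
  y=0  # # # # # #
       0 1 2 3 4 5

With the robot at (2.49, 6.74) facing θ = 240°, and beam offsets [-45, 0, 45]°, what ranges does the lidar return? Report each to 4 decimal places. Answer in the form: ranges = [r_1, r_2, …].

ranges = [1.5426, 2.0092, 5.9425]

beam 1: φ=-45°, α=195°
  direction (-0.9659, -0.2588); cell (2,6); t to first gridline: x 0.5073, y 2.8591 (then +1.0353 / +3.8637)
    (1,6) via x @ 0.5073
    (0,6) via x @ 1.5426  # hit
  → r_1 = 1.5426
beam 2: φ=0°, α=240°
  direction (-0.5000, -0.8660); cell (2,6); t to first gridline: x 0.9800, y 0.8545 (then +2.0000 / +1.1547)
    (2,5) via y @ 0.8545
    (1,5) via x @ 0.9800
    (1,4) via y @ 2.0092  # hit
  → r_2 = 2.0092
beam 3: φ=45°, α=285°
  direction (0.2588, -0.9659); cell (2,6); t to first gridline: x 1.9705, y 0.7661 (then +3.8637 / +1.0353)
    (2,5) via y @ 0.7661
    (2,4) via y @ 1.8014
    (3,4) via x @ 1.9705
    (3,3) via y @ 2.8367
    (3,2) via y @ 3.8719
    (3,1) via y @ 4.9072
    (4,1) via x @ 5.8342
    (4,0) via y @ 5.9425  # hit
  → r_3 = 5.9425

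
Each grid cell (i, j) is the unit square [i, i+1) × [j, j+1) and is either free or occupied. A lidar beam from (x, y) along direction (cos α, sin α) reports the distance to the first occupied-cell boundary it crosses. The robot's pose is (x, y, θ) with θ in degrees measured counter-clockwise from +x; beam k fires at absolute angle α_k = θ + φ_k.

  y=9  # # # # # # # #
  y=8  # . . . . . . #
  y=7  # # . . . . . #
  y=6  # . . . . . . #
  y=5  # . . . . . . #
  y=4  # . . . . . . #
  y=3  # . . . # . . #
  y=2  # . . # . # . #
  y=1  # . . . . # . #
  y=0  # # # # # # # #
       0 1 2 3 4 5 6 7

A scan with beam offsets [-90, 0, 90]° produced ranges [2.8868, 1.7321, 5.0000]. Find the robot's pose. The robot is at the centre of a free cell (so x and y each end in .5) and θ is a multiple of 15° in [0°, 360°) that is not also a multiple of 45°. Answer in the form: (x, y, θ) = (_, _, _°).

(x, y, θ) = (3.5, 6.5, 150°)

Candidates: 43 free-cell centres × 16 headings = 688 poses. Raycast each; keep the one whose scan matches to 4 dp.
  (6.5, 4.5, 15°): beam 1 = 1.9319 ≠ 2.8868 ✗
  (4.5, 4.5, 60°): beam 2 = 5.0000 ≠ 1.7321 ✗
  (6.5, 3.5, 120°): beam 1 = 0.5774 ≠ 2.8868 ✗
  (4.5, 2.5, 105°): beam 1 = 0.5176 ≠ 2.8868 ✗
  …
  (3.5, 6.5, 150°): r_1=2.8868, r_2=1.7321, r_3=5.0000 — all match ✓
Only this pose fits every beam.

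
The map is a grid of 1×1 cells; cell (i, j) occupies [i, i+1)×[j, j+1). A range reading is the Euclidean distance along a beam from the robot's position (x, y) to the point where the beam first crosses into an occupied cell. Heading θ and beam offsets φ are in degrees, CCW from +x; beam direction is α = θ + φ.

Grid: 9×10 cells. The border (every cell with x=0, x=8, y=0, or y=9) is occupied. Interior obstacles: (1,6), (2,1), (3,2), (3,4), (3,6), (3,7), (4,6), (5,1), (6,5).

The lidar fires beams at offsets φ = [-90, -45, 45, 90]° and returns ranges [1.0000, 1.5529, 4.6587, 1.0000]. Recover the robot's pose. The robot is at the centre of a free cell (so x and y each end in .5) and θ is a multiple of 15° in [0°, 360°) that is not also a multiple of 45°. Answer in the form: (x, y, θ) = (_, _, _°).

(x, y, θ) = (2.5, 5.5, 210°)

Enumerate (i+0.5, j+0.5, θ) over the 47 free cells and 16 admissible headings. For each, cast all 4 beams and compare to the given ranges.
  (4.5, 4.5, 105°): beam 1 = 1.9319 ≠ 1.0000 ✗
  (2.5, 8.5, 30°): beam 2 = 5.6940 ≠ 1.5529 ✗
  (2.5, 2.5, 120°): beam 1 = 0.5774 ≠ 1.0000 ✗
  (5.5, 3.5, 330°): beam 1 = 2.8868 ≠ 1.0000 ✗
  …
  (2.5, 5.5, 210°): r_1=1.0000, r_2=1.5529, r_3=4.6587, r_4=1.0000 — all match ✓
No second candidate reproduces the full scan.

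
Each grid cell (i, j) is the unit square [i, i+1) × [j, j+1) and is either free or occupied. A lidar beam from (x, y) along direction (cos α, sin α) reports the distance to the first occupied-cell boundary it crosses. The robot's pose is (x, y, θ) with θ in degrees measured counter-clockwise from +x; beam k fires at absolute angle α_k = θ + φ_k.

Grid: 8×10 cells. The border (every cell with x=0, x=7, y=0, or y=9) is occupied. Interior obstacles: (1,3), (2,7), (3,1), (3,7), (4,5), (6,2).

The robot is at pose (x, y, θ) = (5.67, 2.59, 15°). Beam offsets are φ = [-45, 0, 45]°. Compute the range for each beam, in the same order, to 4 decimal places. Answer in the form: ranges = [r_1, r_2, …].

beam 1: φ=-45°, α=330°
  direction (0.8660, -0.5000); cell (5,2); t to first gridline: x 0.3811, y 1.1800 (then +1.1547 / +2.0000)
    (6,2) via x @ 0.3811  # hit
  → r_1 = 0.3811
beam 2: φ=0°, α=15°
  direction (0.9659, 0.2588); cell (5,2); t to first gridline: x 0.3416, y 1.5841 (then +1.0353 / +3.8637)
    (6,2) via x @ 0.3416  # hit
  → r_2 = 0.3416
beam 3: φ=45°, α=60°
  direction (0.5000, 0.8660); cell (5,2); t to first gridline: x 0.6600, y 0.4734 (then +2.0000 / +1.1547)
    (5,3) via y @ 0.4734
    (6,3) via x @ 0.6600
    (6,4) via y @ 1.6281
    (7,4) via x @ 2.6600  # hit
  → r_3 = 2.6600

ranges = [0.3811, 0.3416, 2.6600]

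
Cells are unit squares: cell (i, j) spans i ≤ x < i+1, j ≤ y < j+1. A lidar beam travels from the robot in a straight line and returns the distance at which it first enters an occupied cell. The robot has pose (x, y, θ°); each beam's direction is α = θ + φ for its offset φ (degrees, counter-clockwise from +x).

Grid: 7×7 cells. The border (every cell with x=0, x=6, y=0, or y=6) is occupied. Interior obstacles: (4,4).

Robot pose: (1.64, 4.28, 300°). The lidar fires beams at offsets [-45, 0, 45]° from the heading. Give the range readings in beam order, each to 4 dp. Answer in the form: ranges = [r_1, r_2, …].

ranges = [2.4728, 3.7874, 4.5138]

beam 1: φ=-45°, α=255°
  d=(-0.2588,-0.9659)  start (1,4)  tX=2.4728 tY=0.2899  stride 1/|dx|=3.8637 1/|dy|=1.0353
    cross y-line → (1,3), t=0.2899
    cross y-line → (1,2), t=1.3252
    cross y-line → (1,1), t=2.3604
    cross x-line → (0,1), t=2.4728 (wall)
  → r_1 = 2.4728
beam 2: φ=0°, α=300°
  d=(0.5000,-0.8660)  start (1,4)  tX=0.7200 tY=0.3233  stride 1/|dx|=2.0000 1/|dy|=1.1547
    cross y-line → (1,3), t=0.3233
    cross x-line → (2,3), t=0.7200
    cross y-line → (2,2), t=1.4780
    cross y-line → (2,1), t=2.6327
    cross x-line → (3,1), t=2.7200
    cross y-line → (3,0), t=3.7874 (wall)
  → r_2 = 3.7874
beam 3: φ=45°, α=345°
  d=(0.9659,-0.2588)  start (1,4)  tX=0.3727 tY=1.0818  stride 1/|dx|=1.0353 1/|dy|=3.8637
    cross x-line → (2,4), t=0.3727
    cross y-line → (2,3), t=1.0818
    cross x-line → (3,3), t=1.4080
    cross x-line → (4,3), t=2.4433
    cross x-line → (5,3), t=3.4785
    cross x-line → (6,3), t=4.5138 (wall)
  → r_3 = 4.5138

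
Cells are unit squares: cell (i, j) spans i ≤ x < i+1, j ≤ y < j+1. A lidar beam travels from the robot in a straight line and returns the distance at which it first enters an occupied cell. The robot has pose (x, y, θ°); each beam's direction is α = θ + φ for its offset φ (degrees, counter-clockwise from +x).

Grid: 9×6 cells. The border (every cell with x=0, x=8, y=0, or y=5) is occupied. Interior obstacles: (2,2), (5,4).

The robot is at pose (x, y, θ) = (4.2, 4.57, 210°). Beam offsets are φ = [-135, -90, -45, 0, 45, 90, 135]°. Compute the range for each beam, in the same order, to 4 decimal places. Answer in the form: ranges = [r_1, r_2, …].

ranges = [0.4452, 0.4965, 1.6614, 3.6950, 3.6959, 4.1223, 0.8282]

beam 1: φ=-135°, α=75°
  direction (0.2588, 0.9659); cell (4,4); t to first gridline: x 3.0910, y 0.4452 (then +3.8637 / +1.0353)
    (4,5) via y @ 0.4452  # hit
  → r_1 = 0.4452
beam 2: φ=-90°, α=120°
  direction (-0.5000, 0.8660); cell (4,4); t to first gridline: x 0.4000, y 0.4965 (then +2.0000 / +1.1547)
    (3,4) via x @ 0.4000
    (3,5) via y @ 0.4965  # hit
  → r_2 = 0.4965
beam 3: φ=-45°, α=165°
  direction (-0.9659, 0.2588); cell (4,4); t to first gridline: x 0.2071, y 1.6614 (then +1.0353 / +3.8637)
    (3,4) via x @ 0.2071
    (2,4) via x @ 1.2423
    (2,5) via y @ 1.6614  # hit
  → r_3 = 1.6614
beam 4: φ=0°, α=210°
  direction (-0.8660, -0.5000); cell (4,4); t to first gridline: x 0.2309, y 1.1400 (then +1.1547 / +2.0000)
    (3,4) via x @ 0.2309
    (3,3) via y @ 1.1400
    (2,3) via x @ 1.3856
    (1,3) via x @ 2.5403
    (1,2) via y @ 3.1400
    (0,2) via x @ 3.6950  # hit
  → r_4 = 3.6950
beam 5: φ=45°, α=255°
  direction (-0.2588, -0.9659); cell (4,4); t to first gridline: x 0.7727, y 0.5901 (then +3.8637 / +1.0353)
    (4,3) via y @ 0.5901
    (3,3) via x @ 0.7727
    (3,2) via y @ 1.6254
    (3,1) via y @ 2.6607
    (3,0) via y @ 3.6959  # hit
  → r_5 = 3.6959
beam 6: φ=90°, α=300°
  direction (0.5000, -0.8660); cell (4,4); t to first gridline: x 1.6000, y 0.6582 (then +2.0000 / +1.1547)
    (4,3) via y @ 0.6582
    (5,3) via x @ 1.6000
    (5,2) via y @ 1.8129
    (5,1) via y @ 2.9676
    (6,1) via x @ 3.6000
    (6,0) via y @ 4.1223  # hit
  → r_6 = 4.1223
beam 7: φ=135°, α=345°
  direction (0.9659, -0.2588); cell (4,4); t to first gridline: x 0.8282, y 2.2023 (then +1.0353 / +3.8637)
    (5,4) via x @ 0.8282  # hit
  → r_7 = 0.8282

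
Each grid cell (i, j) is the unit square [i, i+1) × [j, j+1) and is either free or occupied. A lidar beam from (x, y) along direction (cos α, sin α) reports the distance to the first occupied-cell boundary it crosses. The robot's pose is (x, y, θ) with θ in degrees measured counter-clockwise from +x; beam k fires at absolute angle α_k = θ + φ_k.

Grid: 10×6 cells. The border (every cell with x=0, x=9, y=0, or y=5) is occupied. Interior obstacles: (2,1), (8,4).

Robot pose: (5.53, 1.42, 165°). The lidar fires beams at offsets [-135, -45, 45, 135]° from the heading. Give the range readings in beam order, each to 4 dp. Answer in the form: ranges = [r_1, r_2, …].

ranges = [4.0068, 4.1338, 0.8400, 0.4850]

beam 1: φ=-135°, α=30°
  dir = (cos 30°, sin 30°) = (0.8660, 0.5000); from cell (5,1)
  next x-line at t=0.5427, next y-line at t=1.1600; Δt_x=1.1547, Δt_y=2.0000
    x: enter (6,1) at t=0.5427
    y: enter (6,2) at t=1.1600
    x: enter (7,2) at t=1.6974
    x: enter (8,2) at t=2.8521
    y: enter (8,3) at t=3.1600
    x: enter (9,3) at t=4.0068 ← occupied
  → r_1 = 4.0068
beam 2: φ=-45°, α=120°
  dir = (cos 120°, sin 120°) = (-0.5000, 0.8660); from cell (5,1)
  next x-line at t=1.0600, next y-line at t=0.6697; Δt_x=2.0000, Δt_y=1.1547
    y: enter (5,2) at t=0.6697
    x: enter (4,2) at t=1.0600
    y: enter (4,3) at t=1.8244
    y: enter (4,4) at t=2.9791
    x: enter (3,4) at t=3.0600
    y: enter (3,5) at t=4.1338 ← occupied
  → r_2 = 4.1338
beam 3: φ=45°, α=210°
  dir = (cos 210°, sin 210°) = (-0.8660, -0.5000); from cell (5,1)
  next x-line at t=0.6120, next y-line at t=0.8400; Δt_x=1.1547, Δt_y=2.0000
    x: enter (4,1) at t=0.6120
    y: enter (4,0) at t=0.8400 ← occupied
  → r_3 = 0.8400
beam 4: φ=135°, α=300°
  dir = (cos 300°, sin 300°) = (0.5000, -0.8660); from cell (5,1)
  next x-line at t=0.9400, next y-line at t=0.4850; Δt_x=2.0000, Δt_y=1.1547
    y: enter (5,0) at t=0.4850 ← occupied
  → r_4 = 0.4850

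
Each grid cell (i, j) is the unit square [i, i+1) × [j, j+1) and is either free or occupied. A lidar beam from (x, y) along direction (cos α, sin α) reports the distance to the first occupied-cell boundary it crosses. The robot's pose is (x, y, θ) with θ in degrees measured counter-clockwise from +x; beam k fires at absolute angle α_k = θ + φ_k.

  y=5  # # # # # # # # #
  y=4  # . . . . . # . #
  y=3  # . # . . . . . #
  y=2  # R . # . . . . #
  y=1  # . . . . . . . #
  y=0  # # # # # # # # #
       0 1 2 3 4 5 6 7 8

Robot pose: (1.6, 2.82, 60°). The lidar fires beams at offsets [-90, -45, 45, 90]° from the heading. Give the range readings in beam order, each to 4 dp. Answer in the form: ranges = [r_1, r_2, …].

beam 1: φ=-90°, α=330°
  dir = (cos 330°, sin 330°) = (0.8660, -0.5000); from cell (1,2)
  next x-line at t=0.4619, next y-line at t=1.6400; Δt_x=1.1547, Δt_y=2.0000
    x: enter (2,2) at t=0.4619
    x: enter (3,2) at t=1.6166 ← occupied
  → r_1 = 1.6166
beam 2: φ=-45°, α=15°
  dir = (cos 15°, sin 15°) = (0.9659, 0.2588); from cell (1,2)
  next x-line at t=0.4141, next y-line at t=0.6955; Δt_x=1.0353, Δt_y=3.8637
    x: enter (2,2) at t=0.4141
    y: enter (2,3) at t=0.6955 ← occupied
  → r_2 = 0.6955
beam 3: φ=45°, α=105°
  dir = (cos 105°, sin 105°) = (-0.2588, 0.9659); from cell (1,2)
  next x-line at t=2.3182, next y-line at t=0.1863; Δt_x=3.8637, Δt_y=1.0353
    y: enter (1,3) at t=0.1863
    y: enter (1,4) at t=1.2216
    y: enter (1,5) at t=2.2569 ← occupied
  → r_3 = 2.2569
beam 4: φ=90°, α=150°
  dir = (cos 150°, sin 150°) = (-0.8660, 0.5000); from cell (1,2)
  next x-line at t=0.6928, next y-line at t=0.3600; Δt_x=1.1547, Δt_y=2.0000
    y: enter (1,3) at t=0.3600
    x: enter (0,3) at t=0.6928 ← occupied
  → r_4 = 0.6928

ranges = [1.6166, 0.6955, 2.2569, 0.6928]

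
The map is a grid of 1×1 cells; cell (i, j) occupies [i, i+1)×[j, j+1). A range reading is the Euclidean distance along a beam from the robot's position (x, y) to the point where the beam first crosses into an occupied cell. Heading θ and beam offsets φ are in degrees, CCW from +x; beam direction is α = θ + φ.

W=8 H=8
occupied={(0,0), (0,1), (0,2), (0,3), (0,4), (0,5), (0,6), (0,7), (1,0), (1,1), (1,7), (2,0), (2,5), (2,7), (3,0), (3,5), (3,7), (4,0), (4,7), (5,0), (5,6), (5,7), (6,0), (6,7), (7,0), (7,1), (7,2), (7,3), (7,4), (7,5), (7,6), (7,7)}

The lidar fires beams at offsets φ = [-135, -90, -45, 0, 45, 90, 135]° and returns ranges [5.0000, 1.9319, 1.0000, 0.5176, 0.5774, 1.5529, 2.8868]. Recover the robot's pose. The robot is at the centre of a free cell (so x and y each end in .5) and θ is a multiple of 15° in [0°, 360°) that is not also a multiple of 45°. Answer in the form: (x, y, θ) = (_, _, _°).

Enumerate (i+0.5, j+0.5, θ) over the 32 free cells and 16 admissible headings. For each, cast all 7 beams and compare to the given ranges.
  (3.5, 6.5, 255°): beam 1 = 0.5774 ≠ 5.0000 ✗
  (4.5, 6.5, 330°): beam 1 = 1.9319 ≠ 5.0000 ✗
  (1.5, 2.5, 120°): beam 1 = 5.6940 ≠ 5.0000 ✗
  (1.5, 4.5, 60°): beam 1 = 3.6235 ≠ 5.0000 ✗
  (2.5, 1.5, 195°): beam 1 = 5.1962 ≠ 5.0000 ✗
  …
  (1.5, 3.5, 165°): r_1=5.0000, r_2=1.9319, r_3=1.0000, r_4=0.5176, r_5=0.5774, r_6=1.5529, r_7=2.8868 — all match ✓
Only this pose fits every beam.

(x, y, θ) = (1.5, 3.5, 165°)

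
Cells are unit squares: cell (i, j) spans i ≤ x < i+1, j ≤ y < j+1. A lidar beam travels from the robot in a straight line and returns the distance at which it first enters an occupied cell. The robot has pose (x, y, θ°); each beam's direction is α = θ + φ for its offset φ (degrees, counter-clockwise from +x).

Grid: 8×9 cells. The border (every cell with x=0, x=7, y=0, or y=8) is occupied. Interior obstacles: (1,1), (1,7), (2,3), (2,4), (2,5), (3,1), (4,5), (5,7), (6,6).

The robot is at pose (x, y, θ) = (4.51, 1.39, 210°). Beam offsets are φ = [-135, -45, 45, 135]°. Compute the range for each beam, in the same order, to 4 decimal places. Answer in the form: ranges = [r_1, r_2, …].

beam 1: φ=-135°, α=75°
  cosα=0.2588 sinα=0.9659 | (4,1) | tMaxX 1.8932 tMaxY 0.6315 | tΔX 3.8637 tΔY 1.0353
    t=0.6315 [y] (4,2)
    t=1.6668 [y] (4,3)
    t=1.8932 [x] (5,3)
    t=2.7021 [y] (5,4)
    t=3.7373 [y] (5,5)
    t=4.7726 [y] (5,6)
    t=5.7569 [x] (6,6) — stop
  → r_1 = 5.7569
beam 2: φ=-45°, α=165°
  cosα=-0.9659 sinα=0.2588 | (4,1) | tMaxX 0.5280 tMaxY 2.3569 | tΔX 1.0353 tΔY 3.8637
    t=0.5280 [x] (3,1) — stop
  → r_2 = 0.5280
beam 3: φ=45°, α=255°
  cosα=-0.2588 sinα=-0.9659 | (4,1) | tMaxX 1.9705 tMaxY 0.4038 | tΔX 3.8637 tΔY 1.0353
    t=0.4038 [y] (4,0) — stop
  → r_3 = 0.4038
beam 4: φ=135°, α=345°
  cosα=0.9659 sinα=-0.2588 | (4,1) | tMaxX 0.5073 tMaxY 1.5068 | tΔX 1.0353 tΔY 3.8637
    t=0.5073 [x] (5,1)
    t=1.5068 [y] (5,0) — stop
  → r_4 = 1.5068

ranges = [5.7569, 0.5280, 0.4038, 1.5068]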